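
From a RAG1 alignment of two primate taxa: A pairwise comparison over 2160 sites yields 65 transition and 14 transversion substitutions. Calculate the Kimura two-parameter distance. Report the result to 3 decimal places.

P = 65/2160 ≈ 0.030093 and Q = 14/2160 ≈ 0.006481.
Under the Kimura two-parameter model, d = −½ ln(1 − 2P − Q) − ¼ ln(1 − 2Q).
1 − 2P − Q = 0.933333, giving −½ ln(0.933333) = 0.034497.
1 − 2Q = 0.987038, giving −¼ ln(0.987038) = 0.003262.
d = 0.034497 + 0.003262 = 0.037759.

0.038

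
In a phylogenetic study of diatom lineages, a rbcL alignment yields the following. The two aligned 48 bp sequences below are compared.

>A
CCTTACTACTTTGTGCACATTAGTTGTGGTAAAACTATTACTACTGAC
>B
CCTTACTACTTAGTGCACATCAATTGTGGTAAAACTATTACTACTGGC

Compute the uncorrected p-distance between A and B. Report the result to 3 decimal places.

The sequences differ at 4 of 48 positions (sites 12, 21, 23, 47).
p = 4/48 = 0.083333… ≈ 0.083 (to 3 d.p.).

0.083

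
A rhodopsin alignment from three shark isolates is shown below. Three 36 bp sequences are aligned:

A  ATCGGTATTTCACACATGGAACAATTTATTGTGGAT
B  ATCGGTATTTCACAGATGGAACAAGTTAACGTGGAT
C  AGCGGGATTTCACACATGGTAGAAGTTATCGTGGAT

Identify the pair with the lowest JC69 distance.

A and B

A–B: 4/36 differ, p = 0.111, d = 0.120.
A–C: 6/36 differ, p = 0.167, d = 0.188.
B–C: 6/36 differ, p = 0.167, d = 0.188.
The smallest distance is between A and B.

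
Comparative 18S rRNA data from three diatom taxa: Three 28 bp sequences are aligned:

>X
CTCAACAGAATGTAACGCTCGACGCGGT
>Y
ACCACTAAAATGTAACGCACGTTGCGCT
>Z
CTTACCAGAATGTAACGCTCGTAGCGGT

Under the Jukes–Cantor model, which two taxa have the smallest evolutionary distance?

X–Y: 9/28 differ, p = 0.321, d = 0.420.
X–Z: 4/28 differ, p = 0.143, d = 0.158.
Y–Z: 8/28 differ, p = 0.286, d = 0.360.
The smallest distance is between X and Z.

X and Z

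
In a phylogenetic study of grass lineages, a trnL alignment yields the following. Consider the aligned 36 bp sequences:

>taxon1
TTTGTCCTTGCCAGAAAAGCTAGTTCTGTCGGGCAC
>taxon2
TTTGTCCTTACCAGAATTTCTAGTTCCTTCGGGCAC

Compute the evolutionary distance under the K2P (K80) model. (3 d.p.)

Of 36 sites, 2 differences are transitions and 4 are transversions, so P = 2/36 ≈ 0.055556 and Q = 4/36 ≈ 0.111111.
Under the Kimura two-parameter model, d = −½ ln(1 − 2P − Q) − ¼ ln(1 − 2Q).
1 − 2P − Q = 0.777777, giving −½ ln(0.777777) = 0.125658.
1 − 2Q = 0.777778, giving −¼ ln(0.777778) = 0.062829.
d = 0.125658 + 0.062829 = 0.188487.

0.188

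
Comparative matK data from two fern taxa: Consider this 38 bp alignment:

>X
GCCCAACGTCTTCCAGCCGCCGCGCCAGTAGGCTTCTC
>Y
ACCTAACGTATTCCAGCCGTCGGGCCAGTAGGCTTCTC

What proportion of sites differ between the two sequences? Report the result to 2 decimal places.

0.13

The sequences differ at 5 of 38 positions (sites 1, 4, 10, 20, 23).
p = 5/38 = 0.131578… ≈ 0.13 (to 2 d.p.).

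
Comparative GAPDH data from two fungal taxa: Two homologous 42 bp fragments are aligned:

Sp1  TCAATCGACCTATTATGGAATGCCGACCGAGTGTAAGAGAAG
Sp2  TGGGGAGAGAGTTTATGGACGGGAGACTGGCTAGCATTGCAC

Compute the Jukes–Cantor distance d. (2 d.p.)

The sequences differ at 23 of 42 sites, so p = 23/42 ≈ 0.547619.
d = −(3/4) ln(1 − 4p/3) = −0.75 ln(1 − 0.730159) = −0.75 ln(0.269841)
  = −0.75 × (-1.309922) = 0.982442 substitutions/site.

0.98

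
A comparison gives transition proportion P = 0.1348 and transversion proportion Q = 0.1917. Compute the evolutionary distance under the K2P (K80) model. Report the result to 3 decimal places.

0.430

Under the Kimura two-parameter model, d = −½ ln(1 − 2P − Q) − ¼ ln(1 − 2Q).
1 − 2P − Q = 0.5387, giving −½ ln(0.5387) = 0.309298.
1 − 2Q = 0.6166, giving −¼ ln(0.6166) = 0.120884.
d = 0.309298 + 0.120884 = 0.430182.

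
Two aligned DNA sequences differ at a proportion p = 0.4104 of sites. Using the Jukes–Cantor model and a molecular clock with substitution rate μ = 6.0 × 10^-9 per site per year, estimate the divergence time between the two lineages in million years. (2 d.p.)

d = −(3/4) ln(1 − 4p/3) = −0.75 ln(1 − 0.5472) = −0.75 ln(0.4528)
  = −0.75 × (-0.792305) = 0.594229 substitutions/site.
Under a molecular clock d = 2μt, so t = d/(2μ) = 0.594229 / (2 × 6.0 × 10^-9) = 49.52 million years.

49.52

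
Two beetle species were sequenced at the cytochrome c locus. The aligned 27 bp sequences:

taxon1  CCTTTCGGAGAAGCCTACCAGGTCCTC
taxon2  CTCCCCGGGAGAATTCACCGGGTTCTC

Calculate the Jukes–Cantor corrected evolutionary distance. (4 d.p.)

0.7704

The sequences differ at 13 of 27 sites, so p = 13/27 ≈ 0.481481.
d = −(3/4) ln(1 − 4p/3) = −0.75 ln(1 − 0.641975) = −0.75 ln(0.358025)
  = −0.75 × (-1.027152) = 0.770364 substitutions/site.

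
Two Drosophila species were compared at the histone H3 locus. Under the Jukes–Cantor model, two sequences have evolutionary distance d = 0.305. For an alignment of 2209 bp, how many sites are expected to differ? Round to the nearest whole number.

Invert JC69: p = (3/4)(1 − e^(−4d/3)) = 0.75 × (1 − e^(-0.406667)) = 0.75 × (1 − 0.665866) = 0.250601.
Expected differing sites = pL ≈ 0.250601 × 2209 = 553.577609 ≈ 554.

554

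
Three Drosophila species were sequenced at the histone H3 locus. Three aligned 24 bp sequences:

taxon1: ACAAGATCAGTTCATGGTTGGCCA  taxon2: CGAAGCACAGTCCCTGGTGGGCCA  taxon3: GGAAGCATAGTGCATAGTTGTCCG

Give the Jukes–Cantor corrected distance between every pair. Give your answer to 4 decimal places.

d(taxon1,taxon2) = 0.3694, d(taxon1,taxon3) = 0.5199, d(taxon2,taxon3) = 0.4408

taxon1–taxon2: 7/24 sites differ → p ≈ 0.291667, d = −0.75 ln(1 − 0.388889) = 0.369358 ≈ 0.3694.
taxon1–taxon3: 9/24 sites differ → p = 0.375, d = −0.75 ln(1 − 0.5) = 0.519860 ≈ 0.5199.
taxon2–taxon3: 8/24 sites differ → p ≈ 0.333333, d = −0.75 ln(1 − 0.444444) = 0.440839 ≈ 0.4408.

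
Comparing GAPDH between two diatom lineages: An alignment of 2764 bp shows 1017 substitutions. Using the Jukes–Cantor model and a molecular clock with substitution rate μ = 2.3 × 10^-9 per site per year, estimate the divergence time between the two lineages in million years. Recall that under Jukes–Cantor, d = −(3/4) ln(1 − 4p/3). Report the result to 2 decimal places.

109.97

p = 1017/2764 ≈ 0.367945.
d = −(3/4) ln(1 − 4p/3) = −0.75 ln(1 − 0.490593) = −0.75 ln(0.509407)
  = −0.75 × (-0.674508) = 0.505881 substitutions/site.
Under a molecular clock d = 2μt, so t = d/(2μ) = 0.505881 / (2 × 2.3 × 10^-9) = 109.97 million years.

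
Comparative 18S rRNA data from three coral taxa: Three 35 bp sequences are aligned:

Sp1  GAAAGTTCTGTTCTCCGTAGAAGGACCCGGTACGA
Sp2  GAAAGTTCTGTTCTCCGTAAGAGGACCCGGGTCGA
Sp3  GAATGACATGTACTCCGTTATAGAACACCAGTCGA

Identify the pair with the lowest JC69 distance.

Sp1 and Sp2

Sp1–Sp2: 4/35 differ, p = 0.114, d = 0.124.
Sp1–Sp3: 14/35 differ, p = 0.400, d = 0.572.
Sp2–Sp3: 11/35 differ, p = 0.314, d = 0.407.
The smallest distance is between Sp1 and Sp2.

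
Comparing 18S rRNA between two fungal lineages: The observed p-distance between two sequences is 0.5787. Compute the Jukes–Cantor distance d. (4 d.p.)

d = −(3/4) ln(1 − 4p/3) = −0.75 ln(1 − 0.7716) = −0.75 ln(0.2284)
  = −0.75 × (-1.476657) = 1.107493 substitutions/site.

1.1075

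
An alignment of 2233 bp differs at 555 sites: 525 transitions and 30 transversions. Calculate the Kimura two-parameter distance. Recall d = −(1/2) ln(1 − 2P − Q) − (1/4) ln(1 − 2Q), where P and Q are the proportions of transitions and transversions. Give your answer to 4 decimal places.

0.3373

P = 525/2233 ≈ 0.23511 and Q = 30/2233 ≈ 0.013435.
Under the Kimura two-parameter model, d = −½ ln(1 − 2P − Q) − ¼ ln(1 − 2Q).
1 − 2P − Q = 0.516345, giving −½ ln(0.516345) = 0.330490.
1 − 2Q = 0.97313, giving −¼ ln(0.97313) = 0.006809.
d = 0.330490 + 0.006809 = 0.337299.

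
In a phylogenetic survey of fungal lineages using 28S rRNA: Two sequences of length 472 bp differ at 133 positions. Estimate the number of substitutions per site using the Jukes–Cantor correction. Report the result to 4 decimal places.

0.3534

p = 133/472 ≈ 0.28178.
d = −(3/4) ln(1 − 4p/3) = −0.75 ln(1 − 0.375707) = −0.75 ln(0.624293)
  = −0.75 × (-0.471135) = 0.353351 substitutions/site.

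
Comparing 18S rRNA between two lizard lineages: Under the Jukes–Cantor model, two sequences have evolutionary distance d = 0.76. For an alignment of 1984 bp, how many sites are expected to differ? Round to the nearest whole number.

948

Invert JC69: p = (3/4)(1 − e^(−4d/3)) = 0.75 × (1 − e^(-1.013333)) = 0.75 × (1 − 0.363007) = 0.477745.
Expected differing sites = pL ≈ 0.477745 × 1984 = 947.84608 ≈ 948.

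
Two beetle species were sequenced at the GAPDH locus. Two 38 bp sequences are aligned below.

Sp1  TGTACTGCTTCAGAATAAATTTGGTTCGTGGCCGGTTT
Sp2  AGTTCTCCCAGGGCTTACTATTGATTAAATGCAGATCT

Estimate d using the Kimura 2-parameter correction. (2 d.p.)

0.91

Of 38 sites, 6 differences are transitions and 14 are transversions, so P = 6/38 ≈ 0.157895 and Q = 14/38 ≈ 0.368421.
Under the Kimura two-parameter model, d = −½ ln(1 − 2P − Q) − ¼ ln(1 − 2Q).
1 − 2P − Q = 0.315789, giving −½ ln(0.315789) = 0.576341.
1 − 2Q = 0.263158, giving −¼ ln(0.263158) = 0.333750.
d = 0.576341 + 0.333750 = 0.910091.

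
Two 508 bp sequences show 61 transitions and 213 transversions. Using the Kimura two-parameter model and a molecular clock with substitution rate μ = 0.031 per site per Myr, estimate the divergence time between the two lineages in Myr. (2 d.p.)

P = 61/508 ≈ 0.120079 and Q = 213/508 ≈ 0.419291.
Under the Kimura two-parameter model, d = −½ ln(1 − 2P − Q) − ¼ ln(1 − 2Q).
1 − 2P − Q = 0.340551, giving −½ ln(0.340551) = 0.538595.
1 − 2Q = 0.161418, giving −¼ ln(0.161418) = 0.455940.
d = 0.538595 + 0.455940 = 0.994535.
Under a molecular clock d = 2μt, so t = d/(2μ) = 0.994535 / (2 × 0.031) = 16.04 Myr.

16.04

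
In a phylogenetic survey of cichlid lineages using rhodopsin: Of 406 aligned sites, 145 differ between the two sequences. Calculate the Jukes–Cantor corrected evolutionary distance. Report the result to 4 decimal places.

p = 145/406 ≈ 0.357143.
d = −(3/4) ln(1 − 4p/3) = −0.75 ln(1 − 0.476191) = −0.75 ln(0.523809)
  = −0.75 × (-0.646628) = 0.484971 substitutions/site.

0.4850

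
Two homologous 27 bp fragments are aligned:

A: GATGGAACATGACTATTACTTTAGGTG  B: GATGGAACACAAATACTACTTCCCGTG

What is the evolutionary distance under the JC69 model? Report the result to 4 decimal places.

The sequences differ at 7 of 27 sites (10, 11, 13, 16, 22, 23, 24), so p = 7/27 ≈ 0.259259.
d = −(3/4) ln(1 − 4p/3) = −0.75 ln(1 − 0.345679) = −0.75 ln(0.654321)
  = −0.75 × (-0.424157) = 0.318118 substitutions/site.

0.3181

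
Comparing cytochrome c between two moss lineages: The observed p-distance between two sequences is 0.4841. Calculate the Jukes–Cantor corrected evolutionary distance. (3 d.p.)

0.778

d = −(3/4) ln(1 − 4p/3) = −0.75 ln(1 − 0.645467) = −0.75 ln(0.354533)
  = −0.75 × (-1.036954) = 0.777716 substitutions/site.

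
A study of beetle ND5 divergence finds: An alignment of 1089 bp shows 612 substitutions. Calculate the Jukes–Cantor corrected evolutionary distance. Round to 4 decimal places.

1.0377

p = 612/1089 ≈ 0.561983.
d = −(3/4) ln(1 − 4p/3) = −0.75 ln(1 − 0.749311) = −0.75 ln(0.250689)
  = −0.75 × (-1.383542) = 1.037657 substitutions/site.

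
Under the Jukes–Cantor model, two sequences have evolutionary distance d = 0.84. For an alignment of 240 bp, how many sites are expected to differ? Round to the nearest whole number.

121

Invert JC69: p = (3/4)(1 − e^(−4d/3)) = 0.75 × (1 − e^(-1.12)) = 0.75 × (1 − 0.326280) = 0.505290.
Expected differing sites = pL ≈ 0.505290 × 240 = 121.2696 ≈ 121.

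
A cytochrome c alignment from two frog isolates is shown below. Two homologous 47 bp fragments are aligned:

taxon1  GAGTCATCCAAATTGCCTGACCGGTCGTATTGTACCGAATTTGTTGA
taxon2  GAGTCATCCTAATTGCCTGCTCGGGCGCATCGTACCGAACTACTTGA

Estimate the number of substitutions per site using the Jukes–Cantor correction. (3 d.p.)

0.221

The sequences differ at 9 of 47 sites (10, 20, 21, 25, 28, 31, 40, 42, 43), so p = 9/47 ≈ 0.191489.
d = −(3/4) ln(1 − 4p/3) = −0.75 ln(1 − 0.255319) = −0.75 ln(0.744681)
  = −0.75 × (-0.294799) = 0.221099 substitutions/site.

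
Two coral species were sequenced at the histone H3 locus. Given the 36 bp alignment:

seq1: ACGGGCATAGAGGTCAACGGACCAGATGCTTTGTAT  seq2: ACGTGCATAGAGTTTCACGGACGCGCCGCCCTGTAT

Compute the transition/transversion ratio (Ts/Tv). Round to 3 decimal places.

Transitions are A↔G and C↔T; transversions are all other mismatches.
Transitions: 4. Transversions: 6.
R = 4/6 = 0.666666… ≈ 0.667 (to 3 d.p.).

0.667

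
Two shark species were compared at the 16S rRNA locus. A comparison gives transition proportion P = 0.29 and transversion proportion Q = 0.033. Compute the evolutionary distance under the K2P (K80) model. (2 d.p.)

0.49

Under the Kimura two-parameter model, d = −½ ln(1 − 2P − Q) − ¼ ln(1 − 2Q).
1 − 2P − Q = 0.387, giving −½ ln(0.387) = 0.474665.
1 − 2Q = 0.934, giving −¼ ln(0.934) = 0.017070.
d = 0.474665 + 0.017070 = 0.491735.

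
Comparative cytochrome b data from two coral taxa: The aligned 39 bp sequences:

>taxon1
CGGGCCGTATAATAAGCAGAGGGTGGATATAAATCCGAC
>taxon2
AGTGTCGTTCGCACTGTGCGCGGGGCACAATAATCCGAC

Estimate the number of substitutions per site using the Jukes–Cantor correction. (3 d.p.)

The sequences differ at 20 of 39 sites, so p = 20/39 ≈ 0.512821.
d = −(3/4) ln(1 − 4p/3) = −0.75 ln(1 − 0.683761) = −0.75 ln(0.316239)
  = −0.75 × (-1.151257) = 0.863443 substitutions/site.

0.863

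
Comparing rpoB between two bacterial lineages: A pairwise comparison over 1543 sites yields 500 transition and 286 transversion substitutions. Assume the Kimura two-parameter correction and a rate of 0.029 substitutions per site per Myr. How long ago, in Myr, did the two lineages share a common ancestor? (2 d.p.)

17.45

P = 500/1543 ≈ 0.324044 and Q = 286/1543 ≈ 0.185353.
Under the Kimura two-parameter model, d = −½ ln(1 − 2P − Q) − ¼ ln(1 − 2Q).
1 − 2P − Q = 0.166559, giving −½ ln(0.166559) = 0.896203.
1 − 2Q = 0.629294, giving −¼ ln(0.629294) = 0.115789.
d = 0.896203 + 0.115789 = 1.011992.
Under a molecular clock d = 2μt, so t = d/(2μ) = 1.011992 / (2 × 0.029) = 17.45 Myr.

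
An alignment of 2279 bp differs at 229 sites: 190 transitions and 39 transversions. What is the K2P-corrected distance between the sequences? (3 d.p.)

0.110

P = 190/2279 ≈ 0.08337 and Q = 39/2279 ≈ 0.017113.
Under the Kimura two-parameter model, d = −½ ln(1 − 2P − Q) − ¼ ln(1 − 2Q).
1 − 2P − Q = 0.816147, giving −½ ln(0.816147) = 0.101580.
1 − 2Q = 0.965774, giving −¼ ln(0.965774) = 0.008706.
d = 0.101580 + 0.008706 = 0.110286.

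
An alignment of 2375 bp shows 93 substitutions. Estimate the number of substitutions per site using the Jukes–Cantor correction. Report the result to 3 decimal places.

p = 93/2375 ≈ 0.039158.
d = −(3/4) ln(1 − 4p/3) = −0.75 ln(1 − 0.052211) = −0.75 ln(0.947789)
  = −0.75 × (-0.053623) = 0.040217 substitutions/site.

0.040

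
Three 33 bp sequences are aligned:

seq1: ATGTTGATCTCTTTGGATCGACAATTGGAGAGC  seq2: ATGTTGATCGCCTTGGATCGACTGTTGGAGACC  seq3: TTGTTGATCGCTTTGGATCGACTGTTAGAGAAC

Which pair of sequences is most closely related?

seq2 and seq3

seq1–seq2: 5/33 differ, p = 0.152, d = 0.169.
seq1–seq3: 6/33 differ, p = 0.182, d = 0.208.
seq2–seq3: 4/33 differ, p = 0.121, d = 0.132.
The smallest distance is between seq2 and seq3.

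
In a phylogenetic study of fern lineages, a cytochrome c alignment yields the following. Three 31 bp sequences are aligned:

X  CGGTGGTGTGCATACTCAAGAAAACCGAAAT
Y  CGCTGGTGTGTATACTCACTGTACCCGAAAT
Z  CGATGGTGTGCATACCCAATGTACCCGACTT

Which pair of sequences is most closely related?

Y and Z

X–Y: 7/31 differ, p = 0.226, d = 0.269.
X–Z: 8/31 differ, p = 0.258, d = 0.316.
Y–Z: 6/31 differ, p = 0.194, d = 0.224.
The smallest distance is between Y and Z.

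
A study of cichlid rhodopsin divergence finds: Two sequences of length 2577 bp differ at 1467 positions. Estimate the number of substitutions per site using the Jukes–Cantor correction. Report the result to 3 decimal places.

1.067

p = 1467/2577 ≈ 0.569267.
d = −(3/4) ln(1 − 4p/3) = −0.75 ln(1 − 0.759023) = −0.75 ln(0.240977)
  = −0.75 × (-1.423054) = 1.067291 substitutions/site.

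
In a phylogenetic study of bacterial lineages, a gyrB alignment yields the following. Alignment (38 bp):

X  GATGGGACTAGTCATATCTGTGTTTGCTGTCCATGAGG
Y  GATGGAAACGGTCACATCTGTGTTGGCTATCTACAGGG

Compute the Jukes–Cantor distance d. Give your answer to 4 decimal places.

0.3658

The sequences differ at 11 of 38 sites, so p = 11/38 ≈ 0.289474.
d = −(3/4) ln(1 − 4p/3) = −0.75 ln(1 − 0.385965) = −0.75 ln(0.614035)
  = −0.75 × (-0.487703) = 0.365777 substitutions/site.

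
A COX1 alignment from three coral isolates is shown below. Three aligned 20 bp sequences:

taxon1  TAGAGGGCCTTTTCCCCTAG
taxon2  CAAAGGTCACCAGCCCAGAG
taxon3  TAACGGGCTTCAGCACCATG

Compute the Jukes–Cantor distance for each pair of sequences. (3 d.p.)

d(taxon1,taxon2) = 0.824, d(taxon1,taxon3) = 0.687, d(taxon2,taxon3) = 0.687

taxon1–taxon2: 10/20 sites differ → p = 0.5, d = −0.75 ln(1 − 0.666667) = 0.823960 ≈ 0.824.
taxon1–taxon3: 9/20 sites differ → p = 0.45, d = −0.75 ln(1 − 0.6) = 0.687218 ≈ 0.687.
taxon2–taxon3: 9/20 sites differ → p = 0.45, d = −0.75 ln(1 − 0.6) = 0.687218 ≈ 0.687.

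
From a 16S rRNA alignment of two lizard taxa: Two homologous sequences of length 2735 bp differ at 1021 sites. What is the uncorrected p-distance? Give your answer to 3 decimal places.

0.373

p = 1021/2735 = 0.373308… ≈ 0.373 (to 3 d.p.).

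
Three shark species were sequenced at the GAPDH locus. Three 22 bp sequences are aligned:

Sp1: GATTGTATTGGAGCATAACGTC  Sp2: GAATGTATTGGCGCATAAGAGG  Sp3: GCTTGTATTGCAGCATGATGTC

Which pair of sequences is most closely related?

Sp1–Sp2: 6/22 differ, p = 0.273, d = 0.339.
Sp1–Sp3: 4/22 differ, p = 0.182, d = 0.208.
Sp2–Sp3: 9/22 differ, p = 0.409, d = 0.591.
The smallest distance is between Sp1 and Sp3.

Sp1 and Sp3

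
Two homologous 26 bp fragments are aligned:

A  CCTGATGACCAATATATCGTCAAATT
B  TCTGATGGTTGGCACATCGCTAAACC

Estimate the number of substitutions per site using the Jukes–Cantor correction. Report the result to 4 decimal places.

The sequences differ at 12 of 26 sites, so p = 12/26 ≈ 0.461538.
d = −(3/4) ln(1 − 4p/3) = −0.75 ln(1 − 0.615384) = −0.75 ln(0.384616)
  = −0.75 × (-0.955510) = 0.716633 substitutions/site.

0.7166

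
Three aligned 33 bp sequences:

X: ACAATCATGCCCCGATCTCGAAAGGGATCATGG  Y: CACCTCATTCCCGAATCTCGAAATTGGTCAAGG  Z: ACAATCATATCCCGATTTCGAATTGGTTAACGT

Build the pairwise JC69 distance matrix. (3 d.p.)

X–Y: 11/33 sites differ → p ≈ 0.333333, d = −0.75 ln(1 − 0.444444) = 0.440839 ≈ 0.441.
X–Z: 9/33 sites differ → p ≈ 0.272727, d = −0.75 ln(1 − 0.363636) = 0.338988 ≈ 0.339.
Y–Z: 15/33 sites differ → p ≈ 0.454545, d = −0.75 ln(1 − 0.60606) = 0.698667 ≈ 0.699.

d(X,Y) = 0.441, d(X,Z) = 0.339, d(Y,Z) = 0.699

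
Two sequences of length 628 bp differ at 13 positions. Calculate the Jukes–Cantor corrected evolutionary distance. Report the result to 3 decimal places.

0.021

p = 13/628 ≈ 0.020701.
d = −(3/4) ln(1 − 4p/3) = −0.75 ln(1 − 0.027601) = −0.75 ln(0.972399)
  = −0.75 × (-0.027989) = 0.020992 substitutions/site.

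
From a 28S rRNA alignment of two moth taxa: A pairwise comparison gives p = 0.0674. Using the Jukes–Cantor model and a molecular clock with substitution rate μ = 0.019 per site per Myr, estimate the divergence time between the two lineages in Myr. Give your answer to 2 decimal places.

d = −(3/4) ln(1 − 4p/3) = −0.75 ln(1 − 0.089867) = −0.75 ln(0.910133)
  = −0.75 × (-0.094165) = 0.070624 substitutions/site.
Under a molecular clock d = 2μt, so t = d/(2μ) = 0.070624 / (2 × 0.019) = 1.86 Myr.

1.86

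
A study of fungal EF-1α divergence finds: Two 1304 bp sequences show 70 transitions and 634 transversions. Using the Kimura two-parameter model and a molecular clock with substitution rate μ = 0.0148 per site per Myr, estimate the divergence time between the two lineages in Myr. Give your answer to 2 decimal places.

45.53

P = 70/1304 ≈ 0.053681 and Q = 634/1304 ≈ 0.486196.
Under the Kimura two-parameter model, d = −½ ln(1 − 2P − Q) − ¼ ln(1 − 2Q).
1 − 2P − Q = 0.406442, giving −½ ln(0.406442) = 0.450157.
1 − 2Q = 0.027608, giving −¼ ln(0.027608) = 0.897412.
d = 0.450157 + 0.897412 = 1.347569.
Under a molecular clock d = 2μt, so t = d/(2μ) = 1.347569 / (2 × 0.0148) = 45.53 Myr.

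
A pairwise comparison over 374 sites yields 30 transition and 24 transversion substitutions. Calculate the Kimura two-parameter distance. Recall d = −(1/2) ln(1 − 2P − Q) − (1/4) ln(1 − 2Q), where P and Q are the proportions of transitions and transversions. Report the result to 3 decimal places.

P = 30/374 ≈ 0.080214 and Q = 24/374 ≈ 0.064171.
Under the Kimura two-parameter model, d = −½ ln(1 − 2P − Q) − ¼ ln(1 − 2Q).
1 − 2P − Q = 0.775401, giving −½ ln(0.775401) = 0.127187.
1 − 2Q = 0.871658, giving −¼ ln(0.871658) = 0.034340.
d = 0.127187 + 0.034340 = 0.161527.

0.162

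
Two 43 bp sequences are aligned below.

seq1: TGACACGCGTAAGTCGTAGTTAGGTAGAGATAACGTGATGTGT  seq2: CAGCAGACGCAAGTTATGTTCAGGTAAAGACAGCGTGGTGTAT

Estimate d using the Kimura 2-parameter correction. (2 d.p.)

Of 43 sites, 14 differences are transitions and 2 are transversions, so P = 14/43 ≈ 0.325581 and Q = 2/43 ≈ 0.046512.
Under the Kimura two-parameter model, d = −½ ln(1 − 2P − Q) − ¼ ln(1 − 2Q).
1 − 2P − Q = 0.302326, giving −½ ln(0.302326) = 0.598125.
1 − 2Q = 0.906976, giving −¼ ln(0.906976) = 0.024410.
d = 0.598125 + 0.024410 = 0.622535.

0.62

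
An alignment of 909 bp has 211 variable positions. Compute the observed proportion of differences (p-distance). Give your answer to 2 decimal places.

0.23

p = 211/909 = 0.232123… ≈ 0.23 (to 2 d.p.).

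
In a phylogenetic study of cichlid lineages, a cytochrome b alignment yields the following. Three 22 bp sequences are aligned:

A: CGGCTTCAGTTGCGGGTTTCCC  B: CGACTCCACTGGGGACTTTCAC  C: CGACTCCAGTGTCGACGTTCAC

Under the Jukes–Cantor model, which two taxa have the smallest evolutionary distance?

A–B: 8/22 differ, p = 0.364, d = 0.497.
A–C: 8/22 differ, p = 0.364, d = 0.497.
B–C: 4/22 differ, p = 0.182, d = 0.208.
The smallest distance is between B and C.

B and C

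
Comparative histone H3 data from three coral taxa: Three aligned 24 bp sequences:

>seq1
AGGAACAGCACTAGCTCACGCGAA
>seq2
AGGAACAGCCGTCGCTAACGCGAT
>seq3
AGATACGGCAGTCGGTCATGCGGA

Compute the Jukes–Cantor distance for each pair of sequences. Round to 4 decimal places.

d(seq1,seq2) = 0.2441, d(seq1,seq3) = 0.4408, d(seq2,seq3) = 0.5199

seq1–seq2: 5/24 sites differ → p ≈ 0.208333, d = −0.75 ln(1 − 0.277777) = 0.244066 ≈ 0.2441.
seq1–seq3: 8/24 sites differ → p ≈ 0.333333, d = −0.75 ln(1 − 0.444444) = 0.440839 ≈ 0.4408.
seq2–seq3: 9/24 sites differ → p = 0.375, d = −0.75 ln(1 − 0.5) = 0.519860 ≈ 0.5199.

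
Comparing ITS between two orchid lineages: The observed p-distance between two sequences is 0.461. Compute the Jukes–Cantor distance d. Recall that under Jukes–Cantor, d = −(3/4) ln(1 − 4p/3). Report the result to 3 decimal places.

0.715

d = −(3/4) ln(1 − 4p/3) = −0.75 ln(1 − 0.614667) = −0.75 ln(0.385333)
  = −0.75 × (-0.953647) = 0.715235 substitutions/site.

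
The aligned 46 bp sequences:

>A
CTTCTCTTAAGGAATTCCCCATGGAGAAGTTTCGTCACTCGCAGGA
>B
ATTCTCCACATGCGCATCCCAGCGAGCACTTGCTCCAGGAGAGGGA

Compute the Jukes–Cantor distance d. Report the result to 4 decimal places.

0.7614

The sequences differ at 22 of 46 sites, so p = 22/46 ≈ 0.478261.
d = −(3/4) ln(1 − 4p/3) = −0.75 ln(1 − 0.637681) = −0.75 ln(0.362319)
  = −0.75 × (-1.015230) = 0.761423 substitutions/site.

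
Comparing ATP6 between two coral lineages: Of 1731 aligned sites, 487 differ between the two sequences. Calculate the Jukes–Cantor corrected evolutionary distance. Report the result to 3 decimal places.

p = 487/1731 ≈ 0.28134.
d = −(3/4) ln(1 − 4p/3) = −0.75 ln(1 − 0.37512) = −0.75 ln(0.62488)
  = −0.75 × (-0.470196) = 0.352647 substitutions/site.

0.353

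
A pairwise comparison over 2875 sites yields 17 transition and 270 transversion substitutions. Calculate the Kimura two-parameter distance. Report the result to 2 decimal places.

0.11

P = 17/2875 ≈ 0.005913 and Q = 270/2875 ≈ 0.093913.
Under the Kimura two-parameter model, d = −½ ln(1 − 2P − Q) − ¼ ln(1 − 2Q).
1 − 2P − Q = 0.894261, giving −½ ln(0.894261) = 0.055879.
1 − 2Q = 0.812174, giving −¼ ln(0.812174) = 0.052010.
d = 0.055879 + 0.052010 = 0.107889.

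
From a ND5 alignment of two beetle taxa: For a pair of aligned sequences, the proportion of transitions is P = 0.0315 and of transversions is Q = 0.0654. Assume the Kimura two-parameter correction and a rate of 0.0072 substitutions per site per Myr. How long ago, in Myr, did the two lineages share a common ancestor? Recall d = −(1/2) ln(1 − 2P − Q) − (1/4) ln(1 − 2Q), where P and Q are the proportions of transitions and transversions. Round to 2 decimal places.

7.21

Under the Kimura two-parameter model, d = −½ ln(1 − 2P − Q) − ¼ ln(1 − 2Q).
1 − 2P − Q = 0.8716, giving −½ ln(0.8716) = 0.068712.
1 − 2Q = 0.8692, giving −¼ ln(0.8692) = 0.035046.
d = 0.068712 + 0.035046 = 0.103758.
Under a molecular clock d = 2μt, so t = d/(2μ) = 0.103758 / (2 × 0.0072) = 7.21 Myr.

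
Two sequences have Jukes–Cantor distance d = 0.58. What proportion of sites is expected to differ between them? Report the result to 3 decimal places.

p = (3/4)(1 − e^(−4d/3)) = 0.75 × (1 − e^(-0.773333)) = 0.75 × (1 − 0.461472) = 0.403896.

0.404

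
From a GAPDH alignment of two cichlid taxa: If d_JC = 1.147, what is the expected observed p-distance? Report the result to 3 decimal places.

p = (3/4)(1 − e^(−4d/3)) = 0.75 × (1 − e^(-1.529333)) = 0.75 × (1 − 0.216680) = 0.587490.

0.587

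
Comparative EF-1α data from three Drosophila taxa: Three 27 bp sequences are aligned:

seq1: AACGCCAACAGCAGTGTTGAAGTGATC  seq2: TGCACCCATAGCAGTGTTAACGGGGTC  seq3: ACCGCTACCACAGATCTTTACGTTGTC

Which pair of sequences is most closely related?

seq1–seq2: 9/27 differ, p = 0.333, d = 0.441.
seq1–seq3: 12/27 differ, p = 0.444, d = 0.673.
seq2–seq3: 15/27 differ, p = 0.556, d = 1.012.
The smallest distance is between seq1 and seq2.

seq1 and seq2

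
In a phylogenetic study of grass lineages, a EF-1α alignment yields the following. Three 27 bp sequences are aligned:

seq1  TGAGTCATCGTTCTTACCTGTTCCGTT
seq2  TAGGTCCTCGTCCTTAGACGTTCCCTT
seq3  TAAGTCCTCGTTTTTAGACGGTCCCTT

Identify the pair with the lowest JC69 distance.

seq2 and seq3

seq1–seq2: 8/27 differ, p = 0.296, d = 0.377.
seq1–seq3: 8/27 differ, p = 0.296, d = 0.377.
seq2–seq3: 4/27 differ, p = 0.148, d = 0.165.
The smallest distance is between seq2 and seq3.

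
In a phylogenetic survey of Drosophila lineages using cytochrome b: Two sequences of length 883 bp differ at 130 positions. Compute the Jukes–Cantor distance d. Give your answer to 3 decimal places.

p = 130/883 ≈ 0.147225.
d = −(3/4) ln(1 − 4p/3) = −0.75 ln(1 − 0.1963) = −0.75 ln(0.8037)
  = −0.75 × (-0.218529) = 0.163897 substitutions/site.

0.164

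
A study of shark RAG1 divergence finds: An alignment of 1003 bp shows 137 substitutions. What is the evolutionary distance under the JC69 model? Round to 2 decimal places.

0.15

p = 137/1003 ≈ 0.13659.
d = −(3/4) ln(1 − 4p/3) = −0.75 ln(1 − 0.18212) = −0.75 ln(0.81788)
  = −0.75 × (-0.201040) = 0.150780 substitutions/site.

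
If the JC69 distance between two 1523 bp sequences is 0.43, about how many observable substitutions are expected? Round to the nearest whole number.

Invert JC69: p = (3/4)(1 − e^(−4d/3)) = 0.75 × (1 − e^(-0.573333)) = 0.75 × (1 − 0.563644) = 0.327267.
Expected differing sites = pL ≈ 0.327267 × 1523 = 498.427641 ≈ 498.

498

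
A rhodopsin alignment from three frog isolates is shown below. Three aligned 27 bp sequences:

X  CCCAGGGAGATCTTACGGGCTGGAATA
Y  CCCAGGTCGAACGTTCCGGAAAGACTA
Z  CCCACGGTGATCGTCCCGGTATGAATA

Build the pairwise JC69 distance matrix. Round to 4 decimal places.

d(X,Y) = 0.5107, d(X,Z) = 0.3770, d(Y,Z) = 0.3770

X–Y: 10/27 sites differ → p ≈ 0.37037, d = −0.75 ln(1 − 0.493827) = 0.510658 ≈ 0.5107.
X–Z: 8/27 sites differ → p ≈ 0.296296, d = −0.75 ln(1 − 0.395061) = 0.376971 ≈ 0.3770.
Y–Z: 8/27 sites differ → p ≈ 0.296296, d = −0.75 ln(1 − 0.395061) = 0.376971 ≈ 0.3770.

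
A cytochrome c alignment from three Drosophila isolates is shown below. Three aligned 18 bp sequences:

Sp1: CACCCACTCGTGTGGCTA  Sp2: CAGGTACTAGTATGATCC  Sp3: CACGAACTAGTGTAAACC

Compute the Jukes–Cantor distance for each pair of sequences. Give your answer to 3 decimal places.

Sp1–Sp2: 9/18 sites differ → p = 0.5, d = −0.75 ln(1 − 0.666667) = 0.823960 ≈ 0.824.
Sp1–Sp3: 8/18 sites differ → p ≈ 0.444444, d = −0.75 ln(1 − 0.592592) = 0.673455 ≈ 0.673.
Sp2–Sp3: 5/18 sites differ → p ≈ 0.277778, d = −0.75 ln(1 − 0.370371) = 0.346968 ≈ 0.347.

d(Sp1,Sp2) = 0.824, d(Sp1,Sp3) = 0.673, d(Sp2,Sp3) = 0.347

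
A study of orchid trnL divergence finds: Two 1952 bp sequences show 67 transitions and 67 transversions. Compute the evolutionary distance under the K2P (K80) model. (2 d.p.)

0.07

P = 67/1952 ≈ 0.034324 and Q = 67/1952 ≈ 0.034324.
Under the Kimura two-parameter model, d = −½ ln(1 − 2P − Q) − ¼ ln(1 − 2Q).
1 − 2P − Q = 0.897028, giving −½ ln(0.897028) = 0.054334.
1 − 2Q = 0.931352, giving −¼ ln(0.931352) = 0.017779.
d = 0.054334 + 0.017779 = 0.072113.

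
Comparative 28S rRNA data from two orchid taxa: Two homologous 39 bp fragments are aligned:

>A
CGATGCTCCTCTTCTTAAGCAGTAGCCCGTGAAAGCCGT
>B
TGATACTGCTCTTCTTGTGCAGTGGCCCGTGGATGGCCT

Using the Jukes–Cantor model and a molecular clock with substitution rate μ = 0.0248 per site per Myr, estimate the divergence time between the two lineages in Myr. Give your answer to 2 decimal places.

6.33

The sequences differ at 10 of 39 sites (1, 5, 8, 17, 18, 24, 32, 34, 36, 38), so p = 10/39 ≈ 0.25641.
d = −(3/4) ln(1 − 4p/3) = −0.75 ln(1 − 0.34188) = −0.75 ln(0.65812)
  = −0.75 × (-0.418368) = 0.313776 substitutions/site.
Under a molecular clock d = 2μt, so t = d/(2μ) = 0.313776 / (2 × 0.0248) = 6.33 Myr.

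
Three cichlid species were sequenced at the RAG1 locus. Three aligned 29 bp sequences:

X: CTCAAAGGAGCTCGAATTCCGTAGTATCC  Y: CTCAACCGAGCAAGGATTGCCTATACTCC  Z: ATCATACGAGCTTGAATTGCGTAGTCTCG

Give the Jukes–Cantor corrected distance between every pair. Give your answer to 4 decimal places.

X–Y: 10/29 sites differ → p ≈ 0.344828, d = −0.75 ln(1 − 0.459771) = 0.461822 ≈ 0.4618.
X–Z: 7/29 sites differ → p ≈ 0.241379, d = −0.75 ln(1 − 0.321839) = 0.291278 ≈ 0.2913.
Y–Z: 10/29 sites differ → p ≈ 0.344828, d = −0.75 ln(1 − 0.459771) = 0.461822 ≈ 0.4618.

d(X,Y) = 0.4618, d(X,Z) = 0.2913, d(Y,Z) = 0.4618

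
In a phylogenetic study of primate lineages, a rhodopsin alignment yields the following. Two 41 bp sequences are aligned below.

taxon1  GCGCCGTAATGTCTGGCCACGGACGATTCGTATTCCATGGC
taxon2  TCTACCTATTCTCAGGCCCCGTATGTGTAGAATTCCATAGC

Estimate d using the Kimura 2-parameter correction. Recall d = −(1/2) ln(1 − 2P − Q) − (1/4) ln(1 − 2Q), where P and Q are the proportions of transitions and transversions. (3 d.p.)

Of 41 sites, 2 differences are transitions and 13 are transversions, so P = 2/41 ≈ 0.04878 and Q = 13/41 ≈ 0.317073.
Under the Kimura two-parameter model, d = −½ ln(1 − 2P − Q) − ¼ ln(1 − 2Q).
1 − 2P − Q = 0.585367, giving −½ ln(0.585367) = 0.267758.
1 − 2Q = 0.365854, giving −¼ ln(0.365854) = 0.251380.
d = 0.267758 + 0.251380 = 0.519138.

0.519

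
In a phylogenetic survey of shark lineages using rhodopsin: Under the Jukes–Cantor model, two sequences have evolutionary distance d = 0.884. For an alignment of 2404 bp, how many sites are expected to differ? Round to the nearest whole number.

1248

Invert JC69: p = (3/4)(1 − e^(−4d/3)) = 0.75 × (1 − e^(-1.178667)) = 0.75 × (1 − 0.307689) = 0.519233.
Expected differing sites = pL ≈ 0.519233 × 2404 = 1248.236132 ≈ 1248.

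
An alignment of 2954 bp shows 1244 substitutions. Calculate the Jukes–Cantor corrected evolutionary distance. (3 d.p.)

p = 1244/2954 ≈ 0.421124.
d = −(3/4) ln(1 − 4p/3) = −0.75 ln(1 − 0.561499) = −0.75 ln(0.438501)
  = −0.75 × (-0.824393) = 0.618295 substitutions/site.

0.618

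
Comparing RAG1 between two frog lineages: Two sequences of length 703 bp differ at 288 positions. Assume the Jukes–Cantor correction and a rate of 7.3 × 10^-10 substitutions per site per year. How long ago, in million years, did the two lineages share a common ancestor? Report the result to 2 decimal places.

405.91

p = 288/703 ≈ 0.409673.
d = −(3/4) ln(1 − 4p/3) = −0.75 ln(1 − 0.546231) = −0.75 ln(0.453769)
  = −0.75 × (-0.790167) = 0.592625 substitutions/site.
Under a molecular clock d = 2μt, so t = d/(2μ) = 0.592625 / (2 × 7.3 × 10^-10) = 405.91 million years.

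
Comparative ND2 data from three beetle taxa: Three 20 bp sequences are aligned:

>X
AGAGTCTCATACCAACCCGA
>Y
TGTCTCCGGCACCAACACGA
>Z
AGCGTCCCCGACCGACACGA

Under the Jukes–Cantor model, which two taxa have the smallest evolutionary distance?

X–Y: 8/20 differ, p = 0.400, d = 0.572.
X–Z: 6/20 differ, p = 0.300, d = 0.383.
Y–Z: 7/20 differ, p = 0.350, d = 0.471.
The smallest distance is between X and Z.

X and Z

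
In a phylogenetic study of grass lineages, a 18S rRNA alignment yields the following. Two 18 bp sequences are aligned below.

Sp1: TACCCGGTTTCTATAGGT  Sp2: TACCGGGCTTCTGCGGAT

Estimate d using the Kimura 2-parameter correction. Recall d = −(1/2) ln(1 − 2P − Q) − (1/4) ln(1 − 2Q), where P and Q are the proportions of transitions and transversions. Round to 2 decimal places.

Of 18 sites, 5 differences are transitions and 1 are transversions, so P = 5/18 ≈ 0.277778 and Q = 1/18 ≈ 0.055556.
Under the Kimura two-parameter model, d = −½ ln(1 − 2P − Q) − ¼ ln(1 − 2Q).
1 − 2P − Q = 0.388888, giving −½ ln(0.388888) = 0.472232.
1 − 2Q = 0.888888, giving −¼ ln(0.888888) = 0.029446.
d = 0.472232 + 0.029446 = 0.501678.

0.50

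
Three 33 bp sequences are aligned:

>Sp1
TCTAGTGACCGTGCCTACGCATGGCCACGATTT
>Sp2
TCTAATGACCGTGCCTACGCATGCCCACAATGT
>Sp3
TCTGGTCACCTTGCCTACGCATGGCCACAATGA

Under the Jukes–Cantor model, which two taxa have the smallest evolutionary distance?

Sp1 and Sp2

Sp1–Sp2: 4/33 differ, p = 0.121, d = 0.132.
Sp1–Sp3: 6/33 differ, p = 0.182, d = 0.208.
Sp2–Sp3: 6/33 differ, p = 0.182, d = 0.208.
The smallest distance is between Sp1 and Sp2.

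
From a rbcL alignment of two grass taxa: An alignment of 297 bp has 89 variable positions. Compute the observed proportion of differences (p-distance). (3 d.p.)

0.300

p = 89/297 = 0.299663… ≈ 0.300 (to 3 d.p.).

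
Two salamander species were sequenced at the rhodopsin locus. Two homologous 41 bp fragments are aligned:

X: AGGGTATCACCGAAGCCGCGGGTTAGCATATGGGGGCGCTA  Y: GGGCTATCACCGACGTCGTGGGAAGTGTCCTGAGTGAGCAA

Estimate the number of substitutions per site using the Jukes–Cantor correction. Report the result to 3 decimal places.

0.604

The sequences differ at 17 of 41 sites, so p = 17/41 ≈ 0.414634.
d = −(3/4) ln(1 − 4p/3) = −0.75 ln(1 − 0.552845) = −0.75 ln(0.447155)
  = −0.75 × (-0.804850) = 0.603638 substitutions/site.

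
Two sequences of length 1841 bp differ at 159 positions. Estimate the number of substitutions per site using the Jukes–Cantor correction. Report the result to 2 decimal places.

0.09

p = 159/1841 ≈ 0.086366.
d = −(3/4) ln(1 − 4p/3) = −0.75 ln(1 − 0.115155) = −0.75 ln(0.884845)
  = −0.75 × (-0.122343) = 0.091757 substitutions/site.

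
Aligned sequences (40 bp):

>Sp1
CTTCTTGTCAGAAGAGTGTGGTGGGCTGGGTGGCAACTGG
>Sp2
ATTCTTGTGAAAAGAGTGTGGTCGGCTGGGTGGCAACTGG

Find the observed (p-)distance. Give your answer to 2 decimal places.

0.10

The sequences differ at 4 of 40 positions (sites 1, 9, 11, 23).
p = 4/40 = 0.10.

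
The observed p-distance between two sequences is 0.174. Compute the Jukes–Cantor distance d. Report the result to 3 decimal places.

d = −(3/4) ln(1 − 4p/3) = −0.75 ln(1 − 0.232) = −0.75 ln(0.768)
  = −0.75 × (-0.263966) = 0.197975 substitutions/site.

0.198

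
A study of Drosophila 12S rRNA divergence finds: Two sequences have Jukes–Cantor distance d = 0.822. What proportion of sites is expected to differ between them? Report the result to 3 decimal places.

p = (3/4)(1 − e^(−4d/3)) = 0.75 × (1 − e^(-1.096)) = 0.75 × (1 − 0.334205) = 0.499346.

0.499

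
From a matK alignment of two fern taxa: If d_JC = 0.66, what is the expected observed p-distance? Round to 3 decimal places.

p = (3/4)(1 − e^(−4d/3)) = 0.75 × (1 − e^(-0.88)) = 0.75 × (1 − 0.414783) = 0.438913.

0.439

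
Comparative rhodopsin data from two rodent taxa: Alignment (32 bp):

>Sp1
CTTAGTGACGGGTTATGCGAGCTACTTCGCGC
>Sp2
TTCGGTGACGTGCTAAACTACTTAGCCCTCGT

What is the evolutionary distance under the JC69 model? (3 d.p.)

The sequences differ at 15 of 32 sites, so p = 15/32 = 0.46875.
d = −(3/4) ln(1 − 4p/3) = −0.75 ln(1 − 0.625) = −0.75 ln(0.375)
  = −0.75 × (-0.980829) = 0.735622 substitutions/site.

0.736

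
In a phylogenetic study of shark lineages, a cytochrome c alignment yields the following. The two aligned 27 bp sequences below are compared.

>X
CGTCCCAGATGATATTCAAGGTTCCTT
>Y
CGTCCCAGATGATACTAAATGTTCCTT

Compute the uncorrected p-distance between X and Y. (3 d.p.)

0.111

The sequences differ at 3 of 27 positions (sites 15, 17, 20).
p = 3/27 = 0.111111… ≈ 0.111 (to 3 d.p.).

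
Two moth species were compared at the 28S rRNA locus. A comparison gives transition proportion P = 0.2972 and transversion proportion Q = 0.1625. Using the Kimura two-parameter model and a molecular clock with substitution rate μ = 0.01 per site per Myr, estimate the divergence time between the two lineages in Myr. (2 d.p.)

40.27

Under the Kimura two-parameter model, d = −½ ln(1 − 2P − Q) − ¼ ln(1 − 2Q).
1 − 2P − Q = 0.2431, giving −½ ln(0.2431) = 0.707141.
1 − 2Q = 0.675, giving −¼ ln(0.675) = 0.098261.
d = 0.707141 + 0.098261 = 0.805402.
Under a molecular clock d = 2μt, so t = d/(2μ) = 0.805402 / (2 × 0.01) = 40.27 Myr.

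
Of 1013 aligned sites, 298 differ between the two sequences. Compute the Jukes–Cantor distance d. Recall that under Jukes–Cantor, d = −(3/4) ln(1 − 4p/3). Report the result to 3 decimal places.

0.373

p = 298/1013 ≈ 0.294176.
d = −(3/4) ln(1 − 4p/3) = −0.75 ln(1 − 0.392235) = −0.75 ln(0.607765)
  = −0.75 × (-0.497967) = 0.373475 substitutions/site.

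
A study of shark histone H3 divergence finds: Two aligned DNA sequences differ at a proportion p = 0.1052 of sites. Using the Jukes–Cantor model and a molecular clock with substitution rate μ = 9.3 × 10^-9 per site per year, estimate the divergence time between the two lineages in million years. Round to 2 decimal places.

d = −(3/4) ln(1 − 4p/3) = −0.75 ln(1 − 0.140267) = −0.75 ln(0.859733)
  = −0.75 × (-0.151133) = 0.113350 substitutions/site.
Under a molecular clock d = 2μt, so t = d/(2μ) = 0.113350 / (2 × 9.3 × 10^-9) = 6.09 million years.

6.09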